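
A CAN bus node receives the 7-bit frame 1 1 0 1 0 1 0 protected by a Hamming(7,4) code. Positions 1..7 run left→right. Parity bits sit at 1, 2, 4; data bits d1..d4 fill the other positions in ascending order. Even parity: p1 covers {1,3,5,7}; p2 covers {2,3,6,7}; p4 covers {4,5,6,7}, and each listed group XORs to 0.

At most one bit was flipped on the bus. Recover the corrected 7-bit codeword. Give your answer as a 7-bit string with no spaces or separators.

s1 (pos 1,3,5,7): 1⊕0⊕0⊕0 = 1
s2 (pos 2,3,6,7): 1⊕0⊕1⊕0 = 0
s4 (pos 4,5,6,7): 1⊕0⊕1⊕0 = 0
Syndrome s4…s1 = 001 → error at position 1.
Flip position 1: 1101010 → 0101010

0101010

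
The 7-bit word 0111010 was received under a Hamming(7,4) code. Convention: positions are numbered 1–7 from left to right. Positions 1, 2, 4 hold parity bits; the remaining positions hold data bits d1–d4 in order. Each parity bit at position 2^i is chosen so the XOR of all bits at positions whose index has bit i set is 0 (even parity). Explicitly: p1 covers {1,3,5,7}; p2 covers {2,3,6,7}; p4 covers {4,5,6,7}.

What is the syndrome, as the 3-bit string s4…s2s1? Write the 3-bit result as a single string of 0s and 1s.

011

s1 (pos 1,3,5,7): 0⊕1⊕0⊕0 = 1
s2 (pos 2,3,6,7): 1⊕1⊕1⊕0 = 1
s4 (pos 4,5,6,7): 1⊕0⊕1⊕0 = 0
Syndrome s4…s1 = 011 → error at position 3.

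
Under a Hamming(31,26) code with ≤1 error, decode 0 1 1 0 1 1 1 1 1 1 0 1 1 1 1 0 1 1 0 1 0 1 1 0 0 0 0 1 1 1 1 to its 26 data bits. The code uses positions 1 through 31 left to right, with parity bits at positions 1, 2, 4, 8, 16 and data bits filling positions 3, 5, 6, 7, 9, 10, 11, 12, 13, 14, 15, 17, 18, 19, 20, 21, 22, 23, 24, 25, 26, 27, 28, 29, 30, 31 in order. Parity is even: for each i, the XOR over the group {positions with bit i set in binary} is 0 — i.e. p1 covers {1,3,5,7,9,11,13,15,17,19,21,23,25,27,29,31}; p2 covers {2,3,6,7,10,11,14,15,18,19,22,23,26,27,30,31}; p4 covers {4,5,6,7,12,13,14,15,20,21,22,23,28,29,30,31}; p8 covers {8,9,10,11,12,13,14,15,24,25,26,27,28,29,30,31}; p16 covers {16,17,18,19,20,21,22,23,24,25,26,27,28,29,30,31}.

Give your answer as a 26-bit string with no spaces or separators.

11111101111110101110001111

s1 (pos 1,3,5,7,9,11,13,15,17,19,21,23,25,27,29,31): 0⊕1⊕1⊕1⊕1⊕0⊕1⊕1⊕1⊕0⊕0⊕1⊕0⊕0⊕1⊕1 = 0
s2 (pos 2,3,6,7,10,11,14,15,18,19,22,23,26,27,30,31): 1⊕1⊕1⊕1⊕1⊕0⊕1⊕1⊕1⊕0⊕1⊕1⊕0⊕0⊕1⊕1 = 0
s4 (pos 4,5,6,7,12,13,14,15,20,21,22,23,28,29,30,31): 0⊕1⊕1⊕1⊕1⊕1⊕1⊕1⊕1⊕0⊕1⊕1⊕1⊕1⊕1⊕1 = 0
s8 (pos 8,9,10,11,12,13,14,15,24,25,26,27,28,29,30,31): 1⊕1⊕1⊕0⊕1⊕1⊕1⊕1⊕0⊕0⊕0⊕0⊕1⊕1⊕1⊕1 = 1
s16 (pos 16,17,18,19,20,21,22,23,24,25,26,27,28,29,30,31): 0⊕1⊕1⊕0⊕1⊕0⊕1⊕1⊕0⊕0⊕0⊕0⊕1⊕1⊕1⊕1 = 1
Syndrome s16…s1 = 11000 → error at position 24.
Flip position 24: 0110111111011110110101100001111 → 0110111111011110110101110001111
Read data bits from positions 3,5,6,7,9,10,11,12,13,14,15,17,18,19,20,21,22,23,24,25,26,27,28,29,30,31: 11111101111110101110001111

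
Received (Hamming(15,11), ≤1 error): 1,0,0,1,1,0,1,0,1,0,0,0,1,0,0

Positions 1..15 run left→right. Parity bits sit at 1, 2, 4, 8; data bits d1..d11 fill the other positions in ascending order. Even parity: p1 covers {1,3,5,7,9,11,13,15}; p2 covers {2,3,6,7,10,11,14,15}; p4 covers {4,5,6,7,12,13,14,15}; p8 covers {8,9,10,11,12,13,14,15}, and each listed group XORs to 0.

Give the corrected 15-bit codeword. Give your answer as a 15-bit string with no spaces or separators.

s1 (pos 1,3,5,7,9,11,13,15): 1⊕0⊕1⊕1⊕1⊕0⊕1⊕0 = 1
s2 (pos 2,3,6,7,10,11,14,15): 0⊕0⊕0⊕1⊕0⊕0⊕0⊕0 = 1
s4 (pos 4,5,6,7,12,13,14,15): 1⊕1⊕0⊕1⊕0⊕1⊕0⊕0 = 0
s8 (pos 8,9,10,11,12,13,14,15): 0⊕1⊕0⊕0⊕0⊕1⊕0⊕0 = 0
Syndrome s8…s1 = 0011 → error at position 3.
Flip position 3: 100110101000100 → 101110101000100

101110101000100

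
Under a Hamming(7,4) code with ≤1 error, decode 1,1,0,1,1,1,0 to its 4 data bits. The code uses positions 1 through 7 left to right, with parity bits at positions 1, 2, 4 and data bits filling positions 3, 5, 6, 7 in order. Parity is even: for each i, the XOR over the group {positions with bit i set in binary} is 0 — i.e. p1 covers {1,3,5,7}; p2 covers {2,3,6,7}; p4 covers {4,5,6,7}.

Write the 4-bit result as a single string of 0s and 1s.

s1 (pos 1,3,5,7): 1⊕0⊕1⊕0 = 0
s2 (pos 2,3,6,7): 1⊕0⊕1⊕0 = 0
s4 (pos 4,5,6,7): 1⊕1⊕1⊕0 = 1
Syndrome s4…s1 = 100 → error at position 4.
Flip position 4: 1101110 → 1100110
Read data bits from positions 3,5,6,7: 0110

0110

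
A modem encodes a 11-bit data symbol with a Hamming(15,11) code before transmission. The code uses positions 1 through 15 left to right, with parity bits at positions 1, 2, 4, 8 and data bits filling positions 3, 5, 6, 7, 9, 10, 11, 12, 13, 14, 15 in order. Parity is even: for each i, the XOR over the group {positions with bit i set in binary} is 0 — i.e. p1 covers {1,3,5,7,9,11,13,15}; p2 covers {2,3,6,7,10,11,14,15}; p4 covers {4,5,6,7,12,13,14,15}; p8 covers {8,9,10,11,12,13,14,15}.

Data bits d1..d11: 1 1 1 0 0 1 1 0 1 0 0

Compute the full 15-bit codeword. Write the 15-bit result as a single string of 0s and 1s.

001111010110100

Place data at non-parity positions: p1 p2 1 p4 1 1 0 p8 0 1 1 0 1 0 0
p1 (pos 1,3,5,7,9,11,13,15): XOR of data positions = 1⊕1⊕0⊕0⊕1⊕1⊕0 = 0
p2 (pos 2,3,6,7,10,11,14,15): XOR of data positions = 1⊕1⊕0⊕1⊕1⊕0⊕0 = 0
p4 (pos 4,5,6,7,12,13,14,15): XOR of data positions = 1⊕1⊕0⊕0⊕1⊕0⊕0 = 1
p8 (pos 8,9,10,11,12,13,14,15): XOR of data positions = 0⊕1⊕1⊕0⊕1⊕0⊕0 = 1
Codeword: 001111010110100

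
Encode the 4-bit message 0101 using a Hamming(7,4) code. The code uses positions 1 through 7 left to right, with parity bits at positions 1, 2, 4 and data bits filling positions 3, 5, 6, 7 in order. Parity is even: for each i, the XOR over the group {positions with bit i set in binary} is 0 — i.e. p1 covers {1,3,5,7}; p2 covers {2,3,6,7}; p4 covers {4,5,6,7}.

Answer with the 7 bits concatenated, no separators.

Place data at non-parity positions: p1 p2 0 p4 1 0 1
p1 (pos 1,3,5,7): XOR of data positions = 0⊕1⊕1 = 0
p2 (pos 2,3,6,7): XOR of data positions = 0⊕0⊕1 = 1
p4 (pos 4,5,6,7): XOR of data positions = 1⊕0⊕1 = 0
Codeword: 0100101

0100101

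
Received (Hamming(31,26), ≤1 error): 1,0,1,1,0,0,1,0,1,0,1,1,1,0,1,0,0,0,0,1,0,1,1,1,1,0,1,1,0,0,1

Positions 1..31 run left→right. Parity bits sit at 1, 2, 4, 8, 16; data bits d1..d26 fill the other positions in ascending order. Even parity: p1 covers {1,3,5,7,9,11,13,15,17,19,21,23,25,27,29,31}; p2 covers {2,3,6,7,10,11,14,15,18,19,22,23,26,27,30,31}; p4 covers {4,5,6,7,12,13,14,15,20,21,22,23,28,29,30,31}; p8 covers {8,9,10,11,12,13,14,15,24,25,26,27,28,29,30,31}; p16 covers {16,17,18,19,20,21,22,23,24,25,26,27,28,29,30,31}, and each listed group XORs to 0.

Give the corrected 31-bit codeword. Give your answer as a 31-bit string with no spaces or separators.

0011001010111010000101111011001

s1 (pos 1,3,5,7,9,11,13,15,17,19,21,23,25,27,29,31): 1⊕1⊕0⊕1⊕1⊕1⊕1⊕1⊕0⊕0⊕0⊕1⊕1⊕1⊕0⊕1 = 1
s2 (pos 2,3,6,7,10,11,14,15,18,19,22,23,26,27,30,31): 0⊕1⊕0⊕1⊕0⊕1⊕0⊕1⊕0⊕0⊕1⊕1⊕0⊕1⊕0⊕1 = 0
s4 (pos 4,5,6,7,12,13,14,15,20,21,22,23,28,29,30,31): 1⊕0⊕0⊕1⊕1⊕1⊕0⊕1⊕1⊕0⊕1⊕1⊕1⊕0⊕0⊕1 = 0
s8 (pos 8,9,10,11,12,13,14,15,24,25,26,27,28,29,30,31): 0⊕1⊕0⊕1⊕1⊕1⊕0⊕1⊕1⊕1⊕0⊕1⊕1⊕0⊕0⊕1 = 0
s16 (pos 16,17,18,19,20,21,22,23,24,25,26,27,28,29,30,31): 0⊕0⊕0⊕0⊕1⊕0⊕1⊕1⊕1⊕1⊕0⊕1⊕1⊕0⊕0⊕1 = 0
Syndrome s16…s1 = 00001 → error at position 1.
Flip position 1: 1011001010111010000101111011001 → 0011001010111010000101111011001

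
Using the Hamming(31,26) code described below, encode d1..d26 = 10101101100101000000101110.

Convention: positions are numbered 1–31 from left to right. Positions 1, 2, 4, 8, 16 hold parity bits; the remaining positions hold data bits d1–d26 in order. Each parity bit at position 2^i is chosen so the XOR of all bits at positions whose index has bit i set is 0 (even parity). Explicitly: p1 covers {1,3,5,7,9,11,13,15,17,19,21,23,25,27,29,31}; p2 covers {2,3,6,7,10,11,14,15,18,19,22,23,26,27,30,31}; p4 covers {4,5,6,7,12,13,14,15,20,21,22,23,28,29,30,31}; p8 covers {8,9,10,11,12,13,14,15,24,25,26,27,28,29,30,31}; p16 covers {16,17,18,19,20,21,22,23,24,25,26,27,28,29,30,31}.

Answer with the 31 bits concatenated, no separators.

0010010011011000101000000101110

Place data at non-parity positions: p1 p2 1 p4 0 1 0 p8 1 1 0 1 1 0 0 p16 1 0 1 0 0 0 0 0 0 1 0 1 1 1 0
p1 (pos 1,3,5,7,9,11,13,15,17,19,21,23,25,27,29,31): XOR of data positions = 1⊕0⊕0⊕1⊕0⊕1⊕0⊕1⊕1⊕0⊕0⊕0⊕0⊕1⊕0 = 0
p2 (pos 2,3,6,7,10,11,14,15,18,19,22,23,26,27,30,31): XOR of data positions = 1⊕1⊕0⊕1⊕0⊕0⊕0⊕0⊕1⊕0⊕0⊕1⊕0⊕1⊕0 = 0
p4 (pos 4,5,6,7,12,13,14,15,20,21,22,23,28,29,30,31): XOR of data positions = 0⊕1⊕0⊕1⊕1⊕0⊕0⊕0⊕0⊕0⊕0⊕1⊕1⊕1⊕0 = 0
p8 (pos 8,9,10,11,12,13,14,15,24,25,26,27,28,29,30,31): XOR of data positions = 1⊕1⊕0⊕1⊕1⊕0⊕0⊕0⊕0⊕1⊕0⊕1⊕1⊕1⊕0 = 0
p16 (pos 16,17,18,19,20,21,22,23,24,25,26,27,28,29,30,31): XOR of data positions = 1⊕0⊕1⊕0⊕0⊕0⊕0⊕0⊕0⊕1⊕0⊕1⊕1⊕1⊕0 = 0
Codeword: 0010010011011000101000000101110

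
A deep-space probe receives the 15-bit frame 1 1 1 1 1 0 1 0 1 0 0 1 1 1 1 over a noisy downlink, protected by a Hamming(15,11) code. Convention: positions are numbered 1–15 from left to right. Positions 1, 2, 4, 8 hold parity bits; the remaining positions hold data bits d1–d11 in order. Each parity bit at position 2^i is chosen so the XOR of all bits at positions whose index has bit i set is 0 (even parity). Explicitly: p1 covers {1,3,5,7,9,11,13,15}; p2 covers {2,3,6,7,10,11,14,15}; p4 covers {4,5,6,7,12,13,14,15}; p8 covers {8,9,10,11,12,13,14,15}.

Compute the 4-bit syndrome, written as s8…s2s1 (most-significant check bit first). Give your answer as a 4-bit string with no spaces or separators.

1111

s1 (pos 1,3,5,7,9,11,13,15): 1⊕1⊕1⊕1⊕1⊕0⊕1⊕1 = 1
s2 (pos 2,3,6,7,10,11,14,15): 1⊕1⊕0⊕1⊕0⊕0⊕1⊕1 = 1
s4 (pos 4,5,6,7,12,13,14,15): 1⊕1⊕0⊕1⊕1⊕1⊕1⊕1 = 1
s8 (pos 8,9,10,11,12,13,14,15): 0⊕1⊕0⊕0⊕1⊕1⊕1⊕1 = 1
Syndrome s8…s1 = 1111 → error at position 15.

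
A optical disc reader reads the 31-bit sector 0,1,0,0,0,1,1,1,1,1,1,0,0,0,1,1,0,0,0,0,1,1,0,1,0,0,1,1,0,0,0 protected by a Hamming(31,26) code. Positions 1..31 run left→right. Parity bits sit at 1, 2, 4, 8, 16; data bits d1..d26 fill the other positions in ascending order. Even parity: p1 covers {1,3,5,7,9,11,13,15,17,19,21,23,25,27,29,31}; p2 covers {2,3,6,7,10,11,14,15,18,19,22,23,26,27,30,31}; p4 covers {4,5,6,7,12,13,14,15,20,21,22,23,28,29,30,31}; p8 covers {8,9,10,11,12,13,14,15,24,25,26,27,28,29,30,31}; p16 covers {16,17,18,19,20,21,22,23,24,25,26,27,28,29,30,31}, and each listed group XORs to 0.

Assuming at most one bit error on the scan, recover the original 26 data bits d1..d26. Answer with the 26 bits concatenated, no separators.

00111110001000011010011000

s1 (pos 1,3,5,7,9,11,13,15,17,19,21,23,25,27,29,31): 0⊕0⊕0⊕1⊕1⊕1⊕0⊕1⊕0⊕0⊕1⊕0⊕0⊕1⊕0⊕0 = 0
s2 (pos 2,3,6,7,10,11,14,15,18,19,22,23,26,27,30,31): 1⊕0⊕1⊕1⊕1⊕1⊕0⊕1⊕0⊕0⊕1⊕0⊕0⊕1⊕0⊕0 = 0
s4 (pos 4,5,6,7,12,13,14,15,20,21,22,23,28,29,30,31): 0⊕0⊕1⊕1⊕0⊕0⊕0⊕1⊕0⊕1⊕1⊕0⊕1⊕0⊕0⊕0 = 0
s8 (pos 8,9,10,11,12,13,14,15,24,25,26,27,28,29,30,31): 1⊕1⊕1⊕1⊕0⊕0⊕0⊕1⊕1⊕0⊕0⊕1⊕1⊕0⊕0⊕0 = 0
s16 (pos 16,17,18,19,20,21,22,23,24,25,26,27,28,29,30,31): 1⊕0⊕0⊕0⊕0⊕1⊕1⊕0⊕1⊕0⊕0⊕1⊕1⊕0⊕0⊕0 = 0
Syndrome s16…s1 = 00000 → no error.
Read data bits from positions 3,5,6,7,9,10,11,12,13,14,15,17,18,19,20,21,22,23,24,25,26,27,28,29,30,31: 00111110001000011010011000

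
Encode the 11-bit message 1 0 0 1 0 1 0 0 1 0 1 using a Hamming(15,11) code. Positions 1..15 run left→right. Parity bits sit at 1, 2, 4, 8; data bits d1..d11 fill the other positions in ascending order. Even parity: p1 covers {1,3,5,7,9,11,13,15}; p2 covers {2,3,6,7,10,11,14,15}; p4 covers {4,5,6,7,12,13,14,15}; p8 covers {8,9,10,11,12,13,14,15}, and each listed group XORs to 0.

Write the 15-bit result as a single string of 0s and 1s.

001100110100101

Place data at non-parity positions: p1 p2 1 p4 0 0 1 p8 0 1 0 0 1 0 1
p1 (pos 1,3,5,7,9,11,13,15): XOR of data positions = 1⊕0⊕1⊕0⊕0⊕1⊕1 = 0
p2 (pos 2,3,6,7,10,11,14,15): XOR of data positions = 1⊕0⊕1⊕1⊕0⊕0⊕1 = 0
p4 (pos 4,5,6,7,12,13,14,15): XOR of data positions = 0⊕0⊕1⊕0⊕1⊕0⊕1 = 1
p8 (pos 8,9,10,11,12,13,14,15): XOR of data positions = 0⊕1⊕0⊕0⊕1⊕0⊕1 = 1
Codeword: 001100110100101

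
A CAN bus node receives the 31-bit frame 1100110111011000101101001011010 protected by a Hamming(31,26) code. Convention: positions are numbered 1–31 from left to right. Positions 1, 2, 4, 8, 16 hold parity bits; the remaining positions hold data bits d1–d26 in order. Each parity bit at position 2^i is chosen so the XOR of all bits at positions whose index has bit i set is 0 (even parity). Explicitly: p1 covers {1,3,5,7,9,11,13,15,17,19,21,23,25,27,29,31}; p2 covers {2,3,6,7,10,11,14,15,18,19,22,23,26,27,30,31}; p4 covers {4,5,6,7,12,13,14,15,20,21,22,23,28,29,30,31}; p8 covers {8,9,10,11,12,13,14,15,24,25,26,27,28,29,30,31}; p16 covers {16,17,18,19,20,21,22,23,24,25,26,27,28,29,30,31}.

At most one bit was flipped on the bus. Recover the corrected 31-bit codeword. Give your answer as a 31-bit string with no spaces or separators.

1100110110011000101101001011010

s1 (pos 1,3,5,7,9,11,13,15,17,19,21,23,25,27,29,31): 1⊕0⊕1⊕0⊕1⊕0⊕1⊕0⊕1⊕1⊕0⊕0⊕1⊕1⊕0⊕0 = 0
s2 (pos 2,3,6,7,10,11,14,15,18,19,22,23,26,27,30,31): 1⊕0⊕1⊕0⊕1⊕0⊕0⊕0⊕0⊕1⊕1⊕0⊕0⊕1⊕1⊕0 = 1
s4 (pos 4,5,6,7,12,13,14,15,20,21,22,23,28,29,30,31): 0⊕1⊕1⊕0⊕1⊕1⊕0⊕0⊕1⊕0⊕1⊕0⊕1⊕0⊕1⊕0 = 0
s8 (pos 8,9,10,11,12,13,14,15,24,25,26,27,28,29,30,31): 1⊕1⊕1⊕0⊕1⊕1⊕0⊕0⊕0⊕1⊕0⊕1⊕1⊕0⊕1⊕0 = 1
s16 (pos 16,17,18,19,20,21,22,23,24,25,26,27,28,29,30,31): 0⊕1⊕0⊕1⊕1⊕0⊕1⊕0⊕0⊕1⊕0⊕1⊕1⊕0⊕1⊕0 = 0
Syndrome s16…s1 = 01010 → error at position 10.
Flip position 10: 1100110111011000101101001011010 → 1100110110011000101101001011010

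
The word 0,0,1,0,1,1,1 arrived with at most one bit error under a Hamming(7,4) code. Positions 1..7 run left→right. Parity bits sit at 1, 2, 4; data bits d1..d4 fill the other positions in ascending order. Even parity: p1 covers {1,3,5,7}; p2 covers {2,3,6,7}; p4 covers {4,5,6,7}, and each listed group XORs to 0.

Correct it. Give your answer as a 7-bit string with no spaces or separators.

0010110

s1 (pos 1,3,5,7): 0⊕1⊕1⊕1 = 1
s2 (pos 2,3,6,7): 0⊕1⊕1⊕1 = 1
s4 (pos 4,5,6,7): 0⊕1⊕1⊕1 = 1
Syndrome s4…s1 = 111 → error at position 7.
Flip position 7: 0010111 → 0010110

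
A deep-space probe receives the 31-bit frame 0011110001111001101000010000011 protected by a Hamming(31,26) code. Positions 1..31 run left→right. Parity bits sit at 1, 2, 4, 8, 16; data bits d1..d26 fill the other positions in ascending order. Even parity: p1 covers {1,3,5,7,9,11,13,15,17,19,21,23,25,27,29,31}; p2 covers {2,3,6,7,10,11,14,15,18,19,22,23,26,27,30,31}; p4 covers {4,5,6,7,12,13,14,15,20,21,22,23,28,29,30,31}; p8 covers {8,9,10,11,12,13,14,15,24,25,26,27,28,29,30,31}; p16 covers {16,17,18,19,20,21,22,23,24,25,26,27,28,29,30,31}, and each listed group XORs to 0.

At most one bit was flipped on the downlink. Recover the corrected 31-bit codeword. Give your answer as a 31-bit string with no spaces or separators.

0011110001111011101000010000011

s1 (pos 1,3,5,7,9,11,13,15,17,19,21,23,25,27,29,31): 0⊕1⊕1⊕0⊕0⊕1⊕1⊕0⊕1⊕1⊕0⊕0⊕0⊕0⊕0⊕1 = 1
s2 (pos 2,3,6,7,10,11,14,15,18,19,22,23,26,27,30,31): 0⊕1⊕1⊕0⊕1⊕1⊕0⊕0⊕0⊕1⊕0⊕0⊕0⊕0⊕1⊕1 = 1
s4 (pos 4,5,6,7,12,13,14,15,20,21,22,23,28,29,30,31): 1⊕1⊕1⊕0⊕1⊕1⊕0⊕0⊕0⊕0⊕0⊕0⊕0⊕0⊕1⊕1 = 1
s8 (pos 8,9,10,11,12,13,14,15,24,25,26,27,28,29,30,31): 0⊕0⊕1⊕1⊕1⊕1⊕0⊕0⊕1⊕0⊕0⊕0⊕0⊕0⊕1⊕1 = 1
s16 (pos 16,17,18,19,20,21,22,23,24,25,26,27,28,29,30,31): 1⊕1⊕0⊕1⊕0⊕0⊕0⊕0⊕1⊕0⊕0⊕0⊕0⊕0⊕1⊕1 = 0
Syndrome s16…s1 = 01111 → error at position 15.
Flip position 15: 0011110001111001101000010000011 → 0011110001111011101000010000011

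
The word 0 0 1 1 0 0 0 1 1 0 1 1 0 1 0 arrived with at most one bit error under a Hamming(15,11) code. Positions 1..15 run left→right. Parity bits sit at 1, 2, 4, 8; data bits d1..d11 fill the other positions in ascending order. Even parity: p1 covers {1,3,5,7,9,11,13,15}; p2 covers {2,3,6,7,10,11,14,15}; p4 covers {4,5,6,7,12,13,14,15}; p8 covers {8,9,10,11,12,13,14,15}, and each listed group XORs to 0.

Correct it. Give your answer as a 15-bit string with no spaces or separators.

001100011011011

s1 (pos 1,3,5,7,9,11,13,15): 0⊕1⊕0⊕0⊕1⊕1⊕0⊕0 = 1
s2 (pos 2,3,6,7,10,11,14,15): 0⊕1⊕0⊕0⊕0⊕1⊕1⊕0 = 1
s4 (pos 4,5,6,7,12,13,14,15): 1⊕0⊕0⊕0⊕1⊕0⊕1⊕0 = 1
s8 (pos 8,9,10,11,12,13,14,15): 1⊕1⊕0⊕1⊕1⊕0⊕1⊕0 = 1
Syndrome s8…s1 = 1111 → error at position 15.
Flip position 15: 001100011011010 → 001100011011011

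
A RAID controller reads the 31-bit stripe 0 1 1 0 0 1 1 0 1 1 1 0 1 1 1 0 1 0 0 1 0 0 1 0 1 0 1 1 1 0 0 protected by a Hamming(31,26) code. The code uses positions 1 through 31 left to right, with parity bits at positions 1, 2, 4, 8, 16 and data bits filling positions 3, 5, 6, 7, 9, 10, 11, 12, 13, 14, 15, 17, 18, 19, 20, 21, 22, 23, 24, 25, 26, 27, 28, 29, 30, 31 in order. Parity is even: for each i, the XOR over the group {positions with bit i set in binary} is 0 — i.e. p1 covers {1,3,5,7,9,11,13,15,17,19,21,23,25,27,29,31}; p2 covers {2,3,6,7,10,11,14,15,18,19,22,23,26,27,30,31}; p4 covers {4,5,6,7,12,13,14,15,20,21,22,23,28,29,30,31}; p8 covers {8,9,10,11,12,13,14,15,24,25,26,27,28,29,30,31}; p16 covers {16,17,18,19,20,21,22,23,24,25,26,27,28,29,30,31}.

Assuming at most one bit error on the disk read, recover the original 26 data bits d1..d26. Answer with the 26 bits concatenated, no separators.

10111110111100110101011100

s1 (pos 1,3,5,7,9,11,13,15,17,19,21,23,25,27,29,31): 0⊕1⊕0⊕1⊕1⊕1⊕1⊕1⊕1⊕0⊕0⊕1⊕1⊕1⊕1⊕0 = 1
s2 (pos 2,3,6,7,10,11,14,15,18,19,22,23,26,27,30,31): 1⊕1⊕1⊕1⊕1⊕1⊕1⊕1⊕0⊕0⊕0⊕1⊕0⊕1⊕0⊕0 = 0
s4 (pos 4,5,6,7,12,13,14,15,20,21,22,23,28,29,30,31): 0⊕0⊕1⊕1⊕0⊕1⊕1⊕1⊕1⊕0⊕0⊕1⊕1⊕1⊕0⊕0 = 1
s8 (pos 8,9,10,11,12,13,14,15,24,25,26,27,28,29,30,31): 0⊕1⊕1⊕1⊕0⊕1⊕1⊕1⊕0⊕1⊕0⊕1⊕1⊕1⊕0⊕0 = 0
s16 (pos 16,17,18,19,20,21,22,23,24,25,26,27,28,29,30,31): 0⊕1⊕0⊕0⊕1⊕0⊕0⊕1⊕0⊕1⊕0⊕1⊕1⊕1⊕0⊕0 = 1
Syndrome s16…s1 = 10101 → error at position 21.
Flip position 21: 0110011011101110100100101011100 → 0110011011101110100110101011100
Read data bits from positions 3,5,6,7,9,10,11,12,13,14,15,17,18,19,20,21,22,23,24,25,26,27,28,29,30,31: 10111110111100110101011100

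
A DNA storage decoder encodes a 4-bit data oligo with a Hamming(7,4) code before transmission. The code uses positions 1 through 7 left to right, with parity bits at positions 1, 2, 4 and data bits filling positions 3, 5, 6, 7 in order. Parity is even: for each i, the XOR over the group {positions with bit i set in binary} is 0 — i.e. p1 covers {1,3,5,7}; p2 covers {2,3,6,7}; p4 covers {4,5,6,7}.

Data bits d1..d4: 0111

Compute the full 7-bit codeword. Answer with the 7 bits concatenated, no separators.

0001111

Place data at non-parity positions: p1 p2 0 p4 1 1 1
p1 (pos 1,3,5,7): XOR of data positions = 0⊕1⊕1 = 0
p2 (pos 2,3,6,7): XOR of data positions = 0⊕1⊕1 = 0
p4 (pos 4,5,6,7): XOR of data positions = 1⊕1⊕1 = 1
Codeword: 0001111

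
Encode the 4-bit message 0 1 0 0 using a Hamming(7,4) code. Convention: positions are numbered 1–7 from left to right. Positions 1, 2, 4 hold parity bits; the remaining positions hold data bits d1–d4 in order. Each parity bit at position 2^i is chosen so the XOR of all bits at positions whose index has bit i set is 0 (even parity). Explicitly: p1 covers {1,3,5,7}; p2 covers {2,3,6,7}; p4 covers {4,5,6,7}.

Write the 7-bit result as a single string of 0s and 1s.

1001100

Place data at non-parity positions: p1 p2 0 p4 1 0 0
p1 (pos 1,3,5,7): XOR of data positions = 0⊕1⊕0 = 1
p2 (pos 2,3,6,7): XOR of data positions = 0⊕0⊕0 = 0
p4 (pos 4,5,6,7): XOR of data positions = 1⊕0⊕0 = 1
Codeword: 1001100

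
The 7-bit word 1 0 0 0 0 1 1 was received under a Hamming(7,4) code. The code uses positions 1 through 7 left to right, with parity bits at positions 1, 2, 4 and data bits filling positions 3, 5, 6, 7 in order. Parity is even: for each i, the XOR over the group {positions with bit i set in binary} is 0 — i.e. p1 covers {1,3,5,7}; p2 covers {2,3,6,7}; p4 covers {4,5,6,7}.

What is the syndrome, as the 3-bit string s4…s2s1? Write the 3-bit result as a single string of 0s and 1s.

000

s1 (pos 1,3,5,7): 1⊕0⊕0⊕1 = 0
s2 (pos 2,3,6,7): 0⊕0⊕1⊕1 = 0
s4 (pos 4,5,6,7): 0⊕0⊕1⊕1 = 0
Syndrome s4…s1 = 000 → no error.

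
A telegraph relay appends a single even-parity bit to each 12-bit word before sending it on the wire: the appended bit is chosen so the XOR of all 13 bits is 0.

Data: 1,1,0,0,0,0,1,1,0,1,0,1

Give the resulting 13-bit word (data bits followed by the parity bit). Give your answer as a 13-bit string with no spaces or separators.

XOR of the 12 data bits: 1⊕1⊕0⊕0⊕0⊕0⊕1⊕1⊕0⊕1⊕0⊕1 = 0
Parity bit = 0 (so all 13 bits XOR to 0).

1100001101010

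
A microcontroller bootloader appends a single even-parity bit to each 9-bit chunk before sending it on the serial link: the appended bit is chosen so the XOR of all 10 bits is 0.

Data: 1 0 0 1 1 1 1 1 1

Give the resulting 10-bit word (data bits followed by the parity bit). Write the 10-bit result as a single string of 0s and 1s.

1001111111

XOR of the 9 data bits: 1⊕0⊕0⊕1⊕1⊕1⊕1⊕1⊕1 = 1
Parity bit = 1 (so all 10 bits XOR to 0).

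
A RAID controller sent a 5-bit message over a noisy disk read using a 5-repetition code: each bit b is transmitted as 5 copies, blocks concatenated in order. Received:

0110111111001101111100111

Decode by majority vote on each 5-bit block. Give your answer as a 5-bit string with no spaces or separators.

Block 1 (01101): 3 ones → 1
Block 2 (11111): 5 ones → 1
Block 3 (00110): 2 ones → 0
Block 4 (11111): 5 ones → 1
Block 5 (00111): 3 ones → 1

11011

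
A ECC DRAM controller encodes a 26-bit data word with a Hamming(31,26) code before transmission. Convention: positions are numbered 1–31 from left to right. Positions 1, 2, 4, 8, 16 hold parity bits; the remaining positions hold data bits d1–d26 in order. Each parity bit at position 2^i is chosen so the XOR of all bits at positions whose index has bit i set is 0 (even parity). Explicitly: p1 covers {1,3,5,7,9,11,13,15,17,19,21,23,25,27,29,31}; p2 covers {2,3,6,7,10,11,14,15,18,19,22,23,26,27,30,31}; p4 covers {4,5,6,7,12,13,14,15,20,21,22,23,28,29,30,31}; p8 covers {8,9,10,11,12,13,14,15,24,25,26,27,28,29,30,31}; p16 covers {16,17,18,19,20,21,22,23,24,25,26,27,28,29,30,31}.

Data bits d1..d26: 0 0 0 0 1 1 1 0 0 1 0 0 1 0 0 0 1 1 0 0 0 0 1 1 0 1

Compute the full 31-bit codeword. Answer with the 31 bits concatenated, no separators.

Place data at non-parity positions: p1 p2 0 p4 0 0 0 p8 1 1 1 0 0 1 0 p16 0 1 0 0 0 1 1 0 0 0 0 1 1 0 1
p1 (pos 1,3,5,7,9,11,13,15,17,19,21,23,25,27,29,31): XOR of data positions = 0⊕0⊕0⊕1⊕1⊕0⊕0⊕0⊕0⊕0⊕1⊕0⊕0⊕1⊕1 = 1
p2 (pos 2,3,6,7,10,11,14,15,18,19,22,23,26,27,30,31): XOR of data positions = 0⊕0⊕0⊕1⊕1⊕1⊕0⊕1⊕0⊕1⊕1⊕0⊕0⊕0⊕1 = 1
p4 (pos 4,5,6,7,12,13,14,15,20,21,22,23,28,29,30,31): XOR of data positions = 0⊕0⊕0⊕0⊕0⊕1⊕0⊕0⊕0⊕1⊕1⊕1⊕1⊕0⊕1 = 0
p8 (pos 8,9,10,11,12,13,14,15,24,25,26,27,28,29,30,31): XOR of data positions = 1⊕1⊕1⊕0⊕0⊕1⊕0⊕0⊕0⊕0⊕0⊕1⊕1⊕0⊕1 = 1
p16 (pos 16,17,18,19,20,21,22,23,24,25,26,27,28,29,30,31): XOR of data positions = 0⊕1⊕0⊕0⊕0⊕1⊕1⊕0⊕0⊕0⊕0⊕1⊕1⊕0⊕1 = 0
Codeword: 1100000111100100010001100001101

1100000111100100010001100001101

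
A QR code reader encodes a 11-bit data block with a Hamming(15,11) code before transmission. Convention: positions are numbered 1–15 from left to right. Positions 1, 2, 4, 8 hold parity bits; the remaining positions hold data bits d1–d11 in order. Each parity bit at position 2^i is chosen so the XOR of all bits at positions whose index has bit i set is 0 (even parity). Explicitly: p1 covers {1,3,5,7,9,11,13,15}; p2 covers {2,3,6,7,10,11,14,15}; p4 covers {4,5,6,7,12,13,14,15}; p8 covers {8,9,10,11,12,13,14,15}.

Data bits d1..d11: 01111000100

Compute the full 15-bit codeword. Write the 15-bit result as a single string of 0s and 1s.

Place data at non-parity positions: p1 p2 0 p4 1 1 1 p8 1 0 0 0 1 0 0
p1 (pos 1,3,5,7,9,11,13,15): XOR of data positions = 0⊕1⊕1⊕1⊕0⊕1⊕0 = 0
p2 (pos 2,3,6,7,10,11,14,15): XOR of data positions = 0⊕1⊕1⊕0⊕0⊕0⊕0 = 0
p4 (pos 4,5,6,7,12,13,14,15): XOR of data positions = 1⊕1⊕1⊕0⊕1⊕0⊕0 = 0
p8 (pos 8,9,10,11,12,13,14,15): XOR of data positions = 1⊕0⊕0⊕0⊕1⊕0⊕0 = 0
Codeword: 000011101000100

000011101000100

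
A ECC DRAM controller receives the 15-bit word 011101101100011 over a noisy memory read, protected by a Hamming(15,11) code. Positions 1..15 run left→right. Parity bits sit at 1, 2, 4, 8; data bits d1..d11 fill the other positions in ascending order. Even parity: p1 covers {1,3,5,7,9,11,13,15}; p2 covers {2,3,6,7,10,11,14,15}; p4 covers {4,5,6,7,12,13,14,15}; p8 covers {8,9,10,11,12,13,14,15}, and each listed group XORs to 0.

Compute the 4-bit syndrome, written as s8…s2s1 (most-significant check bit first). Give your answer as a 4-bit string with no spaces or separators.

s1 (pos 1,3,5,7,9,11,13,15): 0⊕1⊕0⊕1⊕1⊕0⊕0⊕1 = 0
s2 (pos 2,3,6,7,10,11,14,15): 1⊕1⊕1⊕1⊕1⊕0⊕1⊕1 = 1
s4 (pos 4,5,6,7,12,13,14,15): 1⊕0⊕1⊕1⊕0⊕0⊕1⊕1 = 1
s8 (pos 8,9,10,11,12,13,14,15): 0⊕1⊕1⊕0⊕0⊕0⊕1⊕1 = 0
Syndrome s8…s1 = 0110 → error at position 6.

0110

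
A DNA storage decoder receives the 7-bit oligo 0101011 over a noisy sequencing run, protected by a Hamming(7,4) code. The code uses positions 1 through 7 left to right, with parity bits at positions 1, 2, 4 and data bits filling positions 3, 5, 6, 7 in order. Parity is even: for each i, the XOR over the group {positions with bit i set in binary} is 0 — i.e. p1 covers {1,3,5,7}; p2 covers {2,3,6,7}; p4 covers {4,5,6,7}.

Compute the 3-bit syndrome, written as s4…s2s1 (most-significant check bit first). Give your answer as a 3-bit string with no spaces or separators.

s1 (pos 1,3,5,7): 0⊕0⊕0⊕1 = 1
s2 (pos 2,3,6,7): 1⊕0⊕1⊕1 = 1
s4 (pos 4,5,6,7): 1⊕0⊕1⊕1 = 1
Syndrome s4…s1 = 111 → error at position 7.

111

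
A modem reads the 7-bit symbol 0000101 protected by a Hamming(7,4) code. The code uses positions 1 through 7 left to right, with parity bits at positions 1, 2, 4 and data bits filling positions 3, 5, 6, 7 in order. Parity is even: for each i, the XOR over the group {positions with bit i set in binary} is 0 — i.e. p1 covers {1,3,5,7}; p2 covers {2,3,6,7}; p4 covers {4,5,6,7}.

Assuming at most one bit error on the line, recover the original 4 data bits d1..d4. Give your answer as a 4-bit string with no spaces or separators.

s1 (pos 1,3,5,7): 0⊕0⊕1⊕1 = 0
s2 (pos 2,3,6,7): 0⊕0⊕0⊕1 = 1
s4 (pos 4,5,6,7): 0⊕1⊕0⊕1 = 0
Syndrome s4…s1 = 010 → error at position 2.
Flip position 2: 0000101 → 0100101
Read data bits from positions 3,5,6,7: 0101

0101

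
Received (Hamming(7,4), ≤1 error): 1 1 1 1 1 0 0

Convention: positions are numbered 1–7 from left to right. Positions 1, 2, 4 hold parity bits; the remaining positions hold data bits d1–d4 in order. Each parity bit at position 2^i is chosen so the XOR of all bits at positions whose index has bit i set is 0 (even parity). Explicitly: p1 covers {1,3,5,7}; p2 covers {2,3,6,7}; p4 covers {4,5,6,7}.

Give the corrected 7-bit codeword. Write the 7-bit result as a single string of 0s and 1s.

0111100

s1 (pos 1,3,5,7): 1⊕1⊕1⊕0 = 1
s2 (pos 2,3,6,7): 1⊕1⊕0⊕0 = 0
s4 (pos 4,5,6,7): 1⊕1⊕0⊕0 = 0
Syndrome s4…s1 = 001 → error at position 1.
Flip position 1: 1111100 → 0111100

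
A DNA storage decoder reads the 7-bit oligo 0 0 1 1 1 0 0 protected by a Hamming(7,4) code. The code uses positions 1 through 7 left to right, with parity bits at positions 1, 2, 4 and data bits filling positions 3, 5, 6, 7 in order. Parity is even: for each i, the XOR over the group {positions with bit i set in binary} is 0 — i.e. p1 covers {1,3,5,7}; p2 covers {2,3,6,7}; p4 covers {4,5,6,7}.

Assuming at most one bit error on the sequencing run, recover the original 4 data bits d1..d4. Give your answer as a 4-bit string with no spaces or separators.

1100

s1 (pos 1,3,5,7): 0⊕1⊕1⊕0 = 0
s2 (pos 2,3,6,7): 0⊕1⊕0⊕0 = 1
s4 (pos 4,5,6,7): 1⊕1⊕0⊕0 = 0
Syndrome s4…s1 = 010 → error at position 2.
Flip position 2: 0011100 → 0111100
Read data bits from positions 3,5,6,7: 1100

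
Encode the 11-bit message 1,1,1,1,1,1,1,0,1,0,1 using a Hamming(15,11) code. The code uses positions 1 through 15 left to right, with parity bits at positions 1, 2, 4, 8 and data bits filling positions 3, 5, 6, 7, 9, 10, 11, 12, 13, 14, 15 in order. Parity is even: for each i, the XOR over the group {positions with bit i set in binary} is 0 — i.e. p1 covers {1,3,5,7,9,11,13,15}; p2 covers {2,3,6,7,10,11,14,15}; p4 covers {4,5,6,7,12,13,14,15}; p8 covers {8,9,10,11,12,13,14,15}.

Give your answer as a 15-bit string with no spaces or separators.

Place data at non-parity positions: p1 p2 1 p4 1 1 1 p8 1 1 1 0 1 0 1
p1 (pos 1,3,5,7,9,11,13,15): XOR of data positions = 1⊕1⊕1⊕1⊕1⊕1⊕1 = 1
p2 (pos 2,3,6,7,10,11,14,15): XOR of data positions = 1⊕1⊕1⊕1⊕1⊕0⊕1 = 0
p4 (pos 4,5,6,7,12,13,14,15): XOR of data positions = 1⊕1⊕1⊕0⊕1⊕0⊕1 = 1
p8 (pos 8,9,10,11,12,13,14,15): XOR of data positions = 1⊕1⊕1⊕0⊕1⊕0⊕1 = 1
Codeword: 101111111110101

101111111110101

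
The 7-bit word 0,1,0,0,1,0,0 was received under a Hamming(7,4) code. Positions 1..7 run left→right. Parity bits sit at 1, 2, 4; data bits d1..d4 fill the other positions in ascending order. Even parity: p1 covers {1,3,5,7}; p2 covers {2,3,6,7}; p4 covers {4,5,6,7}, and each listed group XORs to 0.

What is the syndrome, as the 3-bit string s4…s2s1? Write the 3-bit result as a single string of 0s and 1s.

s1 (pos 1,3,5,7): 0⊕0⊕1⊕0 = 1
s2 (pos 2,3,6,7): 1⊕0⊕0⊕0 = 1
s4 (pos 4,5,6,7): 0⊕1⊕0⊕0 = 1
Syndrome s4…s1 = 111 → error at position 7.

111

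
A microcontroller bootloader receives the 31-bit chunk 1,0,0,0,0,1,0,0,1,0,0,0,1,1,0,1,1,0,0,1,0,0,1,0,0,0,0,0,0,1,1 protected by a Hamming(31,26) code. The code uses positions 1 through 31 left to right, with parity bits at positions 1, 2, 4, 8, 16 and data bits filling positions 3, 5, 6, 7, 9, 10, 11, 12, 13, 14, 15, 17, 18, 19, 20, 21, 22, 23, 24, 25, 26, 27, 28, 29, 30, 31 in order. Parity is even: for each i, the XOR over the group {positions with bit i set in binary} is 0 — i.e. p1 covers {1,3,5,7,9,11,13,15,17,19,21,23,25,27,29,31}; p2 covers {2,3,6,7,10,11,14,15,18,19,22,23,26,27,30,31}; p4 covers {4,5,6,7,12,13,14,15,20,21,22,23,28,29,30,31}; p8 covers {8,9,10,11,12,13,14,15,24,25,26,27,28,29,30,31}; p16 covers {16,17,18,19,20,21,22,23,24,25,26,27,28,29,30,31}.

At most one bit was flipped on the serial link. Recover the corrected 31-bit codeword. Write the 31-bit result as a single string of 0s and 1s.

s1 (pos 1,3,5,7,9,11,13,15,17,19,21,23,25,27,29,31): 1⊕0⊕0⊕0⊕1⊕0⊕1⊕0⊕1⊕0⊕0⊕1⊕0⊕0⊕0⊕1 = 0
s2 (pos 2,3,6,7,10,11,14,15,18,19,22,23,26,27,30,31): 0⊕0⊕1⊕0⊕0⊕0⊕1⊕0⊕0⊕0⊕0⊕1⊕0⊕0⊕1⊕1 = 1
s4 (pos 4,5,6,7,12,13,14,15,20,21,22,23,28,29,30,31): 0⊕0⊕1⊕0⊕0⊕1⊕1⊕0⊕1⊕0⊕0⊕1⊕0⊕0⊕1⊕1 = 1
s8 (pos 8,9,10,11,12,13,14,15,24,25,26,27,28,29,30,31): 0⊕1⊕0⊕0⊕0⊕1⊕1⊕0⊕0⊕0⊕0⊕0⊕0⊕0⊕1⊕1 = 1
s16 (pos 16,17,18,19,20,21,22,23,24,25,26,27,28,29,30,31): 1⊕1⊕0⊕0⊕1⊕0⊕0⊕1⊕0⊕0⊕0⊕0⊕0⊕0⊕1⊕1 = 0
Syndrome s16…s1 = 01110 → error at position 14.
Flip position 14: 1000010010001101100100100000011 → 1000010010001001100100100000011

1000010010001001100100100000011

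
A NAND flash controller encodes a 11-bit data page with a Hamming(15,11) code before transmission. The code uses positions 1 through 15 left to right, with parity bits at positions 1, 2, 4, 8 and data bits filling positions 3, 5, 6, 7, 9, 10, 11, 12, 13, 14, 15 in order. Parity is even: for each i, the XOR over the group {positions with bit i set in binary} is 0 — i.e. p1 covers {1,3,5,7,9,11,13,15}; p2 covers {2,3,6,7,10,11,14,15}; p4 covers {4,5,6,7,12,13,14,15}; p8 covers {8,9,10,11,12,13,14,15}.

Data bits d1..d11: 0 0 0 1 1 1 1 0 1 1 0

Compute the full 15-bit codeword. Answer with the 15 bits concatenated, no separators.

000100111110110

Place data at non-parity positions: p1 p2 0 p4 0 0 1 p8 1 1 1 0 1 1 0
p1 (pos 1,3,5,7,9,11,13,15): XOR of data positions = 0⊕0⊕1⊕1⊕1⊕1⊕0 = 0
p2 (pos 2,3,6,7,10,11,14,15): XOR of data positions = 0⊕0⊕1⊕1⊕1⊕1⊕0 = 0
p4 (pos 4,5,6,7,12,13,14,15): XOR of data positions = 0⊕0⊕1⊕0⊕1⊕1⊕0 = 1
p8 (pos 8,9,10,11,12,13,14,15): XOR of data positions = 1⊕1⊕1⊕0⊕1⊕1⊕0 = 1
Codeword: 000100111110110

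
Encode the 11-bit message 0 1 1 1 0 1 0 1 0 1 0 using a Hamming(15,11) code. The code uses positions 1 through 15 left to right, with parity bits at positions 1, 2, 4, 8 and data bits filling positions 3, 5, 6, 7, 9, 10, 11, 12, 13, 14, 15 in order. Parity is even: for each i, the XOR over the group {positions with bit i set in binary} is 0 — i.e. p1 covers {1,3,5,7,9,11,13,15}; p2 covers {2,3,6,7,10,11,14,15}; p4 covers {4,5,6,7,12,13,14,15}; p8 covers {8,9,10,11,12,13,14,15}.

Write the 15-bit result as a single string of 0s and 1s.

Place data at non-parity positions: p1 p2 0 p4 1 1 1 p8 0 1 0 1 0 1 0
p1 (pos 1,3,5,7,9,11,13,15): XOR of data positions = 0⊕1⊕1⊕0⊕0⊕0⊕0 = 0
p2 (pos 2,3,6,7,10,11,14,15): XOR of data positions = 0⊕1⊕1⊕1⊕0⊕1⊕0 = 0
p4 (pos 4,5,6,7,12,13,14,15): XOR of data positions = 1⊕1⊕1⊕1⊕0⊕1⊕0 = 1
p8 (pos 8,9,10,11,12,13,14,15): XOR of data positions = 0⊕1⊕0⊕1⊕0⊕1⊕0 = 1
Codeword: 000111110101010

000111110101010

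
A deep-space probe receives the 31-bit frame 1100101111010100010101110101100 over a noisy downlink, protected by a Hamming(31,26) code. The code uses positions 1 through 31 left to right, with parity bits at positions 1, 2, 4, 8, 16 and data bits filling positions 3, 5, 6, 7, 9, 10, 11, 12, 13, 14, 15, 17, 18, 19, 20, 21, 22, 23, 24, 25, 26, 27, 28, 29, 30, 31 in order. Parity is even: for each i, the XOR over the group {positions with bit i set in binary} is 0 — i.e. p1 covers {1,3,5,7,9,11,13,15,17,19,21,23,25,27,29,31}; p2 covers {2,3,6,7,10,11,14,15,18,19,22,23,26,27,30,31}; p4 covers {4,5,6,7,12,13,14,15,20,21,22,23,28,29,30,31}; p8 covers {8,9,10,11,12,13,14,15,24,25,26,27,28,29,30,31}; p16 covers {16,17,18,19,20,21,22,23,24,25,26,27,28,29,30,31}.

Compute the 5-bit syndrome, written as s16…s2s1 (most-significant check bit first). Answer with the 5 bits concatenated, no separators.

s1 (pos 1,3,5,7,9,11,13,15,17,19,21,23,25,27,29,31): 1⊕0⊕1⊕1⊕1⊕0⊕0⊕0⊕0⊕0⊕0⊕1⊕0⊕0⊕1⊕0 = 0
s2 (pos 2,3,6,7,10,11,14,15,18,19,22,23,26,27,30,31): 1⊕0⊕0⊕1⊕1⊕0⊕1⊕0⊕1⊕0⊕1⊕1⊕1⊕0⊕0⊕0 = 0
s4 (pos 4,5,6,7,12,13,14,15,20,21,22,23,28,29,30,31): 0⊕1⊕0⊕1⊕1⊕0⊕1⊕0⊕1⊕0⊕1⊕1⊕1⊕1⊕0⊕0 = 1
s8 (pos 8,9,10,11,12,13,14,15,24,25,26,27,28,29,30,31): 1⊕1⊕1⊕0⊕1⊕0⊕1⊕0⊕1⊕0⊕1⊕0⊕1⊕1⊕0⊕0 = 1
s16 (pos 16,17,18,19,20,21,22,23,24,25,26,27,28,29,30,31): 0⊕0⊕1⊕0⊕1⊕0⊕1⊕1⊕1⊕0⊕1⊕0⊕1⊕1⊕0⊕0 = 0
Syndrome s16…s1 = 01100 → error at position 12.

01100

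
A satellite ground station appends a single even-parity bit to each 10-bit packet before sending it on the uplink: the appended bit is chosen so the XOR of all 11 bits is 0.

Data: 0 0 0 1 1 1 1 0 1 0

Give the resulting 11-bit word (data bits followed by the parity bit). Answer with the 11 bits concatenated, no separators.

00011110101

XOR of the 10 data bits: 0⊕0⊕0⊕1⊕1⊕1⊕1⊕0⊕1⊕0 = 1
Parity bit = 1 (so all 11 bits XOR to 0).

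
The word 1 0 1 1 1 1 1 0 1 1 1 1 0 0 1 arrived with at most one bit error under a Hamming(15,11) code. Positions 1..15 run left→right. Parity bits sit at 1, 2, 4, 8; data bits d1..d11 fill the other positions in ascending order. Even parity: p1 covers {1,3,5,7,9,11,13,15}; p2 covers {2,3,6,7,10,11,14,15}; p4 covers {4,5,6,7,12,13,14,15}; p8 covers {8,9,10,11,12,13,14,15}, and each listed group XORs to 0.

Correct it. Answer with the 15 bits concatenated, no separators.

s1 (pos 1,3,5,7,9,11,13,15): 1⊕1⊕1⊕1⊕1⊕1⊕0⊕1 = 1
s2 (pos 2,3,6,7,10,11,14,15): 0⊕1⊕1⊕1⊕1⊕1⊕0⊕1 = 0
s4 (pos 4,5,6,7,12,13,14,15): 1⊕1⊕1⊕1⊕1⊕0⊕0⊕1 = 0
s8 (pos 8,9,10,11,12,13,14,15): 0⊕1⊕1⊕1⊕1⊕0⊕0⊕1 = 1
Syndrome s8…s1 = 1001 → error at position 9.
Flip position 9: 101111101111001 → 101111100111001

101111100111001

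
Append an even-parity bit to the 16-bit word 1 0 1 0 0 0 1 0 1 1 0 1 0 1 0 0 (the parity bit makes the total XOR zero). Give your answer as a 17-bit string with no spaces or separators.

XOR of the 16 data bits: 1⊕0⊕1⊕0⊕0⊕0⊕1⊕0⊕1⊕1⊕0⊕1⊕0⊕1⊕0⊕0 = 1
Parity bit = 1 (so all 17 bits XOR to 0).

10100010110101001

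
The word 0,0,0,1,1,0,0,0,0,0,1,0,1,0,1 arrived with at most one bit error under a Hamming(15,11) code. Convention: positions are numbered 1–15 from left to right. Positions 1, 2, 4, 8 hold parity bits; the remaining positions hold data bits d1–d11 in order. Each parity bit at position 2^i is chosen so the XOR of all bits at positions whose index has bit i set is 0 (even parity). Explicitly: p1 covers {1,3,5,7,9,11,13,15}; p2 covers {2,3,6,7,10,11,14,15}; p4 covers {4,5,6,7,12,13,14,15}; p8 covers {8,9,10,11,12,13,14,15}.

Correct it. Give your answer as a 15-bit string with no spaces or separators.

000110010010101

s1 (pos 1,3,5,7,9,11,13,15): 0⊕0⊕1⊕0⊕0⊕1⊕1⊕1 = 0
s2 (pos 2,3,6,7,10,11,14,15): 0⊕0⊕0⊕0⊕0⊕1⊕0⊕1 = 0
s4 (pos 4,5,6,7,12,13,14,15): 1⊕1⊕0⊕0⊕0⊕1⊕0⊕1 = 0
s8 (pos 8,9,10,11,12,13,14,15): 0⊕0⊕0⊕1⊕0⊕1⊕0⊕1 = 1
Syndrome s8…s1 = 1000 → error at position 8.
Flip position 8: 000110000010101 → 000110010010101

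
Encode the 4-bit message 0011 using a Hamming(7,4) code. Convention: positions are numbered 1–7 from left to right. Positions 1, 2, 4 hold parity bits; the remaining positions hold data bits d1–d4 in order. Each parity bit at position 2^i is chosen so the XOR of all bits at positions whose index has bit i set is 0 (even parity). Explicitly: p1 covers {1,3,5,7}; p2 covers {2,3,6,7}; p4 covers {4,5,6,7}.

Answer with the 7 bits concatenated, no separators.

Place data at non-parity positions: p1 p2 0 p4 0 1 1
p1 (pos 1,3,5,7): XOR of data positions = 0⊕0⊕1 = 1
p2 (pos 2,3,6,7): XOR of data positions = 0⊕1⊕1 = 0
p4 (pos 4,5,6,7): XOR of data positions = 0⊕1⊕1 = 0
Codeword: 1000011

1000011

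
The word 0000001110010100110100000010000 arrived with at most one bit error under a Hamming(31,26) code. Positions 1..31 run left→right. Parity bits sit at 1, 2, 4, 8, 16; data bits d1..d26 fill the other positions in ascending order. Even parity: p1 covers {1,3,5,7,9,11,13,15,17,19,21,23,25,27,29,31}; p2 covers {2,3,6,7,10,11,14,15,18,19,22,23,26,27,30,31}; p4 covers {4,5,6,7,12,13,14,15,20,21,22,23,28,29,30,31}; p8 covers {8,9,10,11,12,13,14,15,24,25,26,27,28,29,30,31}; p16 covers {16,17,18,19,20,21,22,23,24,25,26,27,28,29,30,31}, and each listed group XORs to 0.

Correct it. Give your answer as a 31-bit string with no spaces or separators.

s1 (pos 1,3,5,7,9,11,13,15,17,19,21,23,25,27,29,31): 0⊕0⊕0⊕1⊕1⊕0⊕0⊕0⊕1⊕0⊕0⊕0⊕0⊕1⊕0⊕0 = 0
s2 (pos 2,3,6,7,10,11,14,15,18,19,22,23,26,27,30,31): 0⊕0⊕0⊕1⊕0⊕0⊕1⊕0⊕1⊕0⊕0⊕0⊕0⊕1⊕0⊕0 = 0
s4 (pos 4,5,6,7,12,13,14,15,20,21,22,23,28,29,30,31): 0⊕0⊕0⊕1⊕1⊕0⊕1⊕0⊕1⊕0⊕0⊕0⊕0⊕0⊕0⊕0 = 0
s8 (pos 8,9,10,11,12,13,14,15,24,25,26,27,28,29,30,31): 1⊕1⊕0⊕0⊕1⊕0⊕1⊕0⊕0⊕0⊕0⊕1⊕0⊕0⊕0⊕0 = 1
s16 (pos 16,17,18,19,20,21,22,23,24,25,26,27,28,29,30,31): 0⊕1⊕1⊕0⊕1⊕0⊕0⊕0⊕0⊕0⊕0⊕1⊕0⊕0⊕0⊕0 = 0
Syndrome s16…s1 = 01000 → error at position 8.
Flip position 8: 0000001110010100110100000010000 → 0000001010010100110100000010000

0000001010010100110100000010000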